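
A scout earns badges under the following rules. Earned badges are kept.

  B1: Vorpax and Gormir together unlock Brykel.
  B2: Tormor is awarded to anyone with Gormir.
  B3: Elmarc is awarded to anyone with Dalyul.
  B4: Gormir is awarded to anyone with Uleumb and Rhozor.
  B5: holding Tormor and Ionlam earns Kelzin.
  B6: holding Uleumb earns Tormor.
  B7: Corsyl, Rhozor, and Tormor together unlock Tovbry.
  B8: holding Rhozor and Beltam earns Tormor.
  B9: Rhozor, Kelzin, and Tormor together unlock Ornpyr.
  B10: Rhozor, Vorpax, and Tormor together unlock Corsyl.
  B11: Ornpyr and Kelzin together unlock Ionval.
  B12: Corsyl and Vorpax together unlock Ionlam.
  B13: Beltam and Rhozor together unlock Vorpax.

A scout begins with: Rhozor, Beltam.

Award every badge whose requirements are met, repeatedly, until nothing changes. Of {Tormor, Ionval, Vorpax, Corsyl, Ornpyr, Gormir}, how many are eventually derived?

With Rhozor and Beltam, Tormor is earned (B8).
With Beltam and Rhozor, Vorpax is earned (B13).
With Rhozor, Vorpax, and Tormor, Corsyl is earned (B10).
With Corsyl and Vorpax, Ionlam is earned (B12).
With Tormor and Ionlam, Kelzin is earned (B5).
With Rhozor, Kelzin, and Tormor, Ornpyr is earned (B9).
With Ornpyr and Kelzin, Ionval is earned (B11).
Tormor: reached.
Ionval: reached.
Vorpax: reached.
Corsyl: reached.
Ornpyr: reached.
Gormir would need Uleumb and Rhozor (B4), but Uleumb is never earned.
Reached: Tormor, Ionval, Vorpax, Corsyl, and Ornpyr — 5 of the 6.

5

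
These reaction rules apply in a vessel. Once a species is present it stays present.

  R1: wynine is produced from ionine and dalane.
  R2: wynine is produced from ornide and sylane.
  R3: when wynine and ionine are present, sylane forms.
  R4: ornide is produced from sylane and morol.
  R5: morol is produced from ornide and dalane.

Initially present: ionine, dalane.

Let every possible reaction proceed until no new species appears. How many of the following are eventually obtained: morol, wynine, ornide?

1

ionine and dalane present → wynine forms (R1).
morol would need ornide and dalane (R5), but ornide never forms.
wynine: reached.
ornide would need sylane and morol (R4), but morol never forms.
Reached: wynine — 1 of the 3.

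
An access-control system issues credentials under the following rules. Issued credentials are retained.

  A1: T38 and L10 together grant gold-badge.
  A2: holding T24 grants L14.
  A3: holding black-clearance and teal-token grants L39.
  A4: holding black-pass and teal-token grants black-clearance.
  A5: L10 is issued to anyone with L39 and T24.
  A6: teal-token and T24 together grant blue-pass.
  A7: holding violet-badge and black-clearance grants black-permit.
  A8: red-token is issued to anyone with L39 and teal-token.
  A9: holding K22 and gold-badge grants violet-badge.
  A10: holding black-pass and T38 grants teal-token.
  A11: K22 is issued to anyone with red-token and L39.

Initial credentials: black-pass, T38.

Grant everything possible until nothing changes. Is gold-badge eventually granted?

gold-badge would need T38 and L10 (A1), but L10 is never granted.

No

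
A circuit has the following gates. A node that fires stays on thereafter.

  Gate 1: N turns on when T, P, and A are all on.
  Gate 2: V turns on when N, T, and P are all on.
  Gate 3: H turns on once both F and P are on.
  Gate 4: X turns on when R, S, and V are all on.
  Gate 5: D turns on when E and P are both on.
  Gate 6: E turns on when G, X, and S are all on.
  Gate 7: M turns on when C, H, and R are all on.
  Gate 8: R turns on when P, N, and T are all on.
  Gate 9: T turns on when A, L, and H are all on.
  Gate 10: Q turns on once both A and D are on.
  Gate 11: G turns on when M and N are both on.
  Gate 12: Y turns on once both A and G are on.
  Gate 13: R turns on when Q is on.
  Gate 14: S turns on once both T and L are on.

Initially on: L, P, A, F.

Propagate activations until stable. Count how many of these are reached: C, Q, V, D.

1

Gate 3: F and P on → H on.
A, L, and H are on, so T turns on (Gate 9).
Gate 1: T, P, and A on → N on.
N, T, and P are on, so V turns on (Gate 2).
No rule produces C, and it is not given.
Q would need A and D (Gate 10), but D never turns on.
V: reached.
D would need E and P (Gate 5), but E never turns on.
Reached: V — 1 of the 4.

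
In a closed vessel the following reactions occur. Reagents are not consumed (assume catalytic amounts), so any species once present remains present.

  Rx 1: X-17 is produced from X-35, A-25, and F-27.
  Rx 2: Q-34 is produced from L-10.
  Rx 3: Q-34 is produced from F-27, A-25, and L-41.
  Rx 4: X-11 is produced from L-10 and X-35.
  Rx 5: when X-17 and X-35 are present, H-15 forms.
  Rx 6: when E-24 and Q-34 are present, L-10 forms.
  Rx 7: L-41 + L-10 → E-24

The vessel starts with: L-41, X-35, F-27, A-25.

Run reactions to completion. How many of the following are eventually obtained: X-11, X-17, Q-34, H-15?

3

F-27, A-25, and L-41 present → Q-34 forms (Rx 3).
X-35, A-25, and F-27 present → X-17 forms (Rx 1).
X-17 and X-35 present → H-15 forms (Rx 5).
X-11 would need L-10 and X-35 (Rx 4), but L-10 never forms.
X-17: reached.
Q-34: reached.
H-15: reached.
Reached: X-17, Q-34, and H-15 — 3 of the 4.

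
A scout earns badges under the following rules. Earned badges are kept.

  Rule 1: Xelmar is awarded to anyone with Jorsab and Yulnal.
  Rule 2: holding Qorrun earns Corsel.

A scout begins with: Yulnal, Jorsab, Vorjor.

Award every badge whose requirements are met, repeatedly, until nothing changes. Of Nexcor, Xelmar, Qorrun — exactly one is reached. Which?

With Jorsab and Yulnal, Xelmar is earned (Rule 1).
No rule produces Qorrun, and it is not given. No rule produces Nexcor, and it is not given.

Xelmar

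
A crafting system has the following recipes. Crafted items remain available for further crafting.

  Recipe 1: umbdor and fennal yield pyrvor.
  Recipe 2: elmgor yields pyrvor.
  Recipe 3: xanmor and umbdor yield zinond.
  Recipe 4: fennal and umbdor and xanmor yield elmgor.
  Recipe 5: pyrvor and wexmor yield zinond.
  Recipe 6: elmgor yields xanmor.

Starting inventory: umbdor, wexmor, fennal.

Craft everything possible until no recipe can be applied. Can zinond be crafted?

Yes

Using Recipe 1, umbdor and fennal make pyrvor.
Using Recipe 5, pyrvor and wexmor make zinond.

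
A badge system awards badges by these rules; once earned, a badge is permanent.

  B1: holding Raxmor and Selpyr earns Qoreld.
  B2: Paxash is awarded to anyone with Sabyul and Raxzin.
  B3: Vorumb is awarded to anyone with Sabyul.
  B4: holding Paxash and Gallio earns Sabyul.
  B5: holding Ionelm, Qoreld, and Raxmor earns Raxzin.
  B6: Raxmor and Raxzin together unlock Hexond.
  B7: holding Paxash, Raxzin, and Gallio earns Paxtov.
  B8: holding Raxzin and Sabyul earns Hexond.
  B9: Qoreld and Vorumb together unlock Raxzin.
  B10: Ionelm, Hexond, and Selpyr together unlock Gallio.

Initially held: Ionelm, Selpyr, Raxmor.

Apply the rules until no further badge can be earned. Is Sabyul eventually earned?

No

Sabyul would need Paxash and Gallio (B4), but Paxash is never earned.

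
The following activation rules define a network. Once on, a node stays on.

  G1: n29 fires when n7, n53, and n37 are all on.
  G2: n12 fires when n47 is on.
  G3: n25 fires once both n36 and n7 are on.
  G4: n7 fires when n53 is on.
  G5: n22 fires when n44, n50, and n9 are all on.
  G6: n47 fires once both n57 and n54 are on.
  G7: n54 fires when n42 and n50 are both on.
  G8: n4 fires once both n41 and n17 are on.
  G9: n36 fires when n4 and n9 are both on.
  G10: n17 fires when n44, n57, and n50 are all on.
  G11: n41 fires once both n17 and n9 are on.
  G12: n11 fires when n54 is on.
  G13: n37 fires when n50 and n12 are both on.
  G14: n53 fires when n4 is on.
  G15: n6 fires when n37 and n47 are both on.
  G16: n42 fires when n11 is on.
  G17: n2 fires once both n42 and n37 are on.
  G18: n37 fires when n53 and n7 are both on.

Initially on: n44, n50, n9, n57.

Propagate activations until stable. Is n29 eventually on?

n44, n57, and n50 are on, so n17 fires (G10).
n17 and n9 are on, so n41 fires (G11).
n41 and n17 are on, so n4 fires (G8).
G14: n4 on → n53 on.
n53 is on, so n7 fires (G4).
G18: n53 and n7 on → n37 on.
n7, n53, and n37 are on, so n29 fires (G1).

Yes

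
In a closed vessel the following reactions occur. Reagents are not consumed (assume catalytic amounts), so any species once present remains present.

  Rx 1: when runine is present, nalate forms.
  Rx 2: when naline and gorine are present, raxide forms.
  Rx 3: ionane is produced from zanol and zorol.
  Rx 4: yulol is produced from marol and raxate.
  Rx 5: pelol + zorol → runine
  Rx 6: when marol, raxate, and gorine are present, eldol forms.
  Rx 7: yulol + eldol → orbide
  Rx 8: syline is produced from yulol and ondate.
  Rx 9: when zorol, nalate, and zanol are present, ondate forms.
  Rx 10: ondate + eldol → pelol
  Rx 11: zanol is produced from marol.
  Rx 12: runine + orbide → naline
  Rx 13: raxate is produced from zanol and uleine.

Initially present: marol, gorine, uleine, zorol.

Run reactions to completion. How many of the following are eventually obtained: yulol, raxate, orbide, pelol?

marol present → zanol forms (Rx 11).
zanol and uleine present → raxate forms (Rx 13).
marol and raxate present → yulol forms (Rx 4).
marol, raxate, and gorine present → eldol forms (Rx 6).
yulol and eldol present → orbide forms (Rx 7).
yulol: reached.
raxate: reached.
orbide: reached.
pelol would need ondate and eldol (Rx 10), but ondate never forms.
Reached: yulol, raxate, and orbide — 3 of the 4.

3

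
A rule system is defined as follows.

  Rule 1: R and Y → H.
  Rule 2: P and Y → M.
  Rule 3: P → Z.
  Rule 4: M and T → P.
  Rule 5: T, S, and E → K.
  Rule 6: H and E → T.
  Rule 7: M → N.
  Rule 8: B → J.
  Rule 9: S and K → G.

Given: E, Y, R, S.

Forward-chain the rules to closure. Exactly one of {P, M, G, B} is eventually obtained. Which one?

R and Y hold, so H follows (Rule 1).
From H and E, Rule 6 gives T.
T, S, and E hold, so K follows (Rule 5).
S and K hold, so G follows (Rule 9).
M would need P and Y (Rule 2), but P is never established. P would need M and T (Rule 4), but M is never established. No rule produces B, and it is not given.

G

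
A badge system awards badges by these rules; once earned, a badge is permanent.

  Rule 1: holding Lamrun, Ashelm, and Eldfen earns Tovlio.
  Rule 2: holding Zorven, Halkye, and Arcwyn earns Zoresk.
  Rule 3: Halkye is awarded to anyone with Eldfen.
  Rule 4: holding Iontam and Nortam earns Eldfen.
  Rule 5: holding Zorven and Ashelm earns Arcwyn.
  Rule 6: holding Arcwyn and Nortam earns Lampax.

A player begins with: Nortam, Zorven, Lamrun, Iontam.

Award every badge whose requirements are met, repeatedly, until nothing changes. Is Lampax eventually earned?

Lampax would need Arcwyn and Nortam (Rule 6), but Arcwyn is never earned.

No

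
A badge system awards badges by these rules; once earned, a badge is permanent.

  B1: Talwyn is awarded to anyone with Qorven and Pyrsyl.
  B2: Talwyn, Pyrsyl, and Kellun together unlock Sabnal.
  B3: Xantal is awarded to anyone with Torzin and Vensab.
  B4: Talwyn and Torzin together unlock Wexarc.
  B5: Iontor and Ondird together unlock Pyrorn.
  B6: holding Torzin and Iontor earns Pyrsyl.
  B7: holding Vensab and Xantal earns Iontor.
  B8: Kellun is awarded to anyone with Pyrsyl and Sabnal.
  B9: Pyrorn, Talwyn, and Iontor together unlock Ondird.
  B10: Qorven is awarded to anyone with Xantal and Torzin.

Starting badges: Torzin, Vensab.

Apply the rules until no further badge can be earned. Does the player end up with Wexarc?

Yes

With Torzin and Vensab, Xantal is earned (B3).
With Vensab and Xantal, Iontor is earned (B7).
With Xantal and Torzin, Qorven is earned (B10).
With Torzin and Iontor, Pyrsyl is earned (B6).
With Qorven and Pyrsyl, Talwyn is earned (B1).
With Talwyn and Torzin, Wexarc is earned (B4).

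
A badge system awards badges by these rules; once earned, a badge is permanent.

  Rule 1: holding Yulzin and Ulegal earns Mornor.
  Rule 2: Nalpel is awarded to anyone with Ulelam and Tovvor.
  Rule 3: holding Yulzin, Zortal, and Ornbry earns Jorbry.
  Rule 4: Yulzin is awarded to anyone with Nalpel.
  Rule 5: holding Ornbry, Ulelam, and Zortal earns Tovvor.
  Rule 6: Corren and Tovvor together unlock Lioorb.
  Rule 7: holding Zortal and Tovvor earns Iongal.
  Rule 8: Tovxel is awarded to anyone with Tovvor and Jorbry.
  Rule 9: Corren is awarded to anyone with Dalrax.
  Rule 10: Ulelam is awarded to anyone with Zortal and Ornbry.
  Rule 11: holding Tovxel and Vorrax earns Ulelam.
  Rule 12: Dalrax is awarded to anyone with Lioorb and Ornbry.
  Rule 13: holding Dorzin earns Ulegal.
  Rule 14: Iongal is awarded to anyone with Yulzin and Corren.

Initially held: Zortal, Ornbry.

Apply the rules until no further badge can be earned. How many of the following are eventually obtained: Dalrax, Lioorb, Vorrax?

0

Dalrax would need Lioorb and Ornbry (Rule 12), but Lioorb is never earned.
Lioorb would need Corren and Tovvor (Rule 6), but Corren is never earned.
No rule produces Vorrax, and it is not given.
None of the 3 are reached.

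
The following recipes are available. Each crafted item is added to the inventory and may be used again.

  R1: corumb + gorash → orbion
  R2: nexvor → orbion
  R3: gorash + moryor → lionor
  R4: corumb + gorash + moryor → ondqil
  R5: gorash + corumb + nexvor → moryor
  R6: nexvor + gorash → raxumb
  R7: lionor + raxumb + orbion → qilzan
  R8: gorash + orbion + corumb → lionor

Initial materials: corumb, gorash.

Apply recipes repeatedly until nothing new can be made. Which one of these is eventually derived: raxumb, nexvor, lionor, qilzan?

corumb + gorash → orbion (R1).
Using R8, gorash, orbion, and corumb make lionor.
raxumb would need nexvor and gorash (R6), but nexvor is never obtained. No rule produces nexvor, and it is not given. qilzan would need lionor, raxumb, and orbion (R7), but raxumb is never obtained.

lionor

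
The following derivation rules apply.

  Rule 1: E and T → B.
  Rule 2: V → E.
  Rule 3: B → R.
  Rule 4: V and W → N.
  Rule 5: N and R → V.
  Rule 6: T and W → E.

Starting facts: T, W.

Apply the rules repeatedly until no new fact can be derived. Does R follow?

From T and W, Rule 6 gives E.
From E and T, Rule 1 gives B.
From B, Rule 3 gives R.

Yes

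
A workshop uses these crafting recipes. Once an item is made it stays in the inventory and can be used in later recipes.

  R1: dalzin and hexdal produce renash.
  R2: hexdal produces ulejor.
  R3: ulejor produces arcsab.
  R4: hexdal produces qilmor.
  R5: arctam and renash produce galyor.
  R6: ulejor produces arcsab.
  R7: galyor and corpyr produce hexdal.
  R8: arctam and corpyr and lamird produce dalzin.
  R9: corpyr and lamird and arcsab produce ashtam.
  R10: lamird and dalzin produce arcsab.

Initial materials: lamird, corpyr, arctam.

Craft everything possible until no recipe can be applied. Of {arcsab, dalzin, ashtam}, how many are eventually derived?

3

Using R8, arctam, corpyr, and lamird make dalzin.
lamird and dalzin → arcsab (R10).
Using R9, corpyr, lamird, and arcsab make ashtam.
arcsab: reached.
dalzin: reached.
ashtam: reached.
All 3 are reached.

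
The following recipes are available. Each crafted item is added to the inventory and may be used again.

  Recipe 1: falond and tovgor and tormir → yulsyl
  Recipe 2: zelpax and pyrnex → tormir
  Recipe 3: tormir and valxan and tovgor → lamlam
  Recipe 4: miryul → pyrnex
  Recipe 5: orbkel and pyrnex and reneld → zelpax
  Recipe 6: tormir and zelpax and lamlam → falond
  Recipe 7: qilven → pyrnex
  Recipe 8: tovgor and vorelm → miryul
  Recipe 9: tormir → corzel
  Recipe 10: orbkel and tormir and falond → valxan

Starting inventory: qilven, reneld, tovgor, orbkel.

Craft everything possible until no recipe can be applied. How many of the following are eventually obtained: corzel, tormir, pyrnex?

3

qilven → pyrnex (Recipe 7).
Using Recipe 5, orbkel, pyrnex, and reneld make zelpax.
zelpax and pyrnex → tormir (Recipe 2).
tormir → corzel (Recipe 9).
corzel: reached.
tormir: reached.
pyrnex: reached.
All 3 are reached.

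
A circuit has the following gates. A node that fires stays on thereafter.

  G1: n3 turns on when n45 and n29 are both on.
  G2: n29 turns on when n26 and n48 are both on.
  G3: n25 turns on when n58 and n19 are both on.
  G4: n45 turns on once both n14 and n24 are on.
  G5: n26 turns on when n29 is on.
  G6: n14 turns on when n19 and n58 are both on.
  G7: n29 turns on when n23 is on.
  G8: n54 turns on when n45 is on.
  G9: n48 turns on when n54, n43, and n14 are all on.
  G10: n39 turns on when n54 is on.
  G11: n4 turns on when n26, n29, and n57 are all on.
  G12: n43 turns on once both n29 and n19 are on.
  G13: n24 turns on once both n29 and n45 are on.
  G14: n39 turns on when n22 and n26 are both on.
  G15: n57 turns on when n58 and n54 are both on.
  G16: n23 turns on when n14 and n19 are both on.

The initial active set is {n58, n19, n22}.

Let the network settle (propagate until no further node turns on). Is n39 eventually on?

G6: n19 and n58 on → n14 on.
n14 and n19 are on, so n23 turns on (G16).
n23 is on, so n29 turns on (G7).
n29 is on, so n26 turns on (G5).
G14: n22 and n26 on → n39 on.

Yes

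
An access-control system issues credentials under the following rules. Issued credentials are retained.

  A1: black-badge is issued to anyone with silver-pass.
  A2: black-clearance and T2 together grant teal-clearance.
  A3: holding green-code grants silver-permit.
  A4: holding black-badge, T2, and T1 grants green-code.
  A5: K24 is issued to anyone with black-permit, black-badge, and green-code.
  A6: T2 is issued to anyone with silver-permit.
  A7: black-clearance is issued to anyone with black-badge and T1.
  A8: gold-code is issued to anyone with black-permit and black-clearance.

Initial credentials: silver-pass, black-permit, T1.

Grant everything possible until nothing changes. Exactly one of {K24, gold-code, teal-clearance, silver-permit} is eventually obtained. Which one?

Holding silver-pass grants black-badge (A1).
Holding black-badge and T1 grants black-clearance (A7).
Holding black-permit and black-clearance grants gold-code (A8).
K24 would need black-permit, black-badge, and green-code (A5), but green-code is never granted. silver-permit would need green-code (A3), but green-code is never granted. teal-clearance would need black-clearance and T2 (A2), but T2 is never granted.

gold-code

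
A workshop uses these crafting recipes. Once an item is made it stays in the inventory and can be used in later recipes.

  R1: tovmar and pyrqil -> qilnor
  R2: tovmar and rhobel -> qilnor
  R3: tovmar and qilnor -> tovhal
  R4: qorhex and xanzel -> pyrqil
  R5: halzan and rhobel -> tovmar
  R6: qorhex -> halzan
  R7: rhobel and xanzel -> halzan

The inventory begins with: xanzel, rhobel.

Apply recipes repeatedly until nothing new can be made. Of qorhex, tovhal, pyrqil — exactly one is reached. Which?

Using R7, rhobel and xanzel make halzan.
halzan and rhobel -> tovmar (R5).
Using R2, tovmar and rhobel make qilnor.
tovmar and qilnor -> tovhal (R3).
pyrqil would need qorhex and xanzel (R4), but qorhex is never obtained. No rule produces qorhex, and it is not given.

tovhal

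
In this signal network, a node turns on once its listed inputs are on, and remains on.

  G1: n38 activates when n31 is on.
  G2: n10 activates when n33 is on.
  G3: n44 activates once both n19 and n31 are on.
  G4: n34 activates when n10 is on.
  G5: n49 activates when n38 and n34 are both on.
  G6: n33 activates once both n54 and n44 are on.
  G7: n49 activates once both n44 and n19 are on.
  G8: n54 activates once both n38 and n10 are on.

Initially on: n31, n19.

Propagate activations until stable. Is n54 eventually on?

n54 would need n38 and n10 (G8), but n10 never turns on.

No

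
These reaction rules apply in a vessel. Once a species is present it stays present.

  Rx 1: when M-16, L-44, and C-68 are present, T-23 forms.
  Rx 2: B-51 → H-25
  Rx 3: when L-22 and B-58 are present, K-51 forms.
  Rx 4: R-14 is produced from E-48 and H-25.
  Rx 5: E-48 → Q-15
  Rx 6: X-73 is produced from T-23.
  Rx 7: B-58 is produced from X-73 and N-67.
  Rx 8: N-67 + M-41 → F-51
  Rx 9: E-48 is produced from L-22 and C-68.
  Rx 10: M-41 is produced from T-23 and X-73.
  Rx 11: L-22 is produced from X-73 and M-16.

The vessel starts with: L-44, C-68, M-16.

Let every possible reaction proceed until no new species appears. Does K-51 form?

No

K-51 would need L-22 and B-58 (Rx 3), but B-58 never forms.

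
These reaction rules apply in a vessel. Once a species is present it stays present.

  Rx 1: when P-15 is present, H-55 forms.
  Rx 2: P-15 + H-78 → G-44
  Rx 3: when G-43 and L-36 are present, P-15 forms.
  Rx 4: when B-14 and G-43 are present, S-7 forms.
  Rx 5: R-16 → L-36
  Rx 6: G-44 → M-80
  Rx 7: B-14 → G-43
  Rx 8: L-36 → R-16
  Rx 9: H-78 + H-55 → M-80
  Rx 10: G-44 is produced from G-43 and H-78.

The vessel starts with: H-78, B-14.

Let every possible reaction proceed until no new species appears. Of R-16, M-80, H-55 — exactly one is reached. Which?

B-14 present → G-43 forms (Rx 7).
G-43 and H-78 present → G-44 forms (Rx 10).
G-44 present → M-80 forms (Rx 6).
H-55 would need P-15 (Rx 1), but P-15 never forms. R-16 would need L-36 (Rx 8), but L-36 never forms.

M-80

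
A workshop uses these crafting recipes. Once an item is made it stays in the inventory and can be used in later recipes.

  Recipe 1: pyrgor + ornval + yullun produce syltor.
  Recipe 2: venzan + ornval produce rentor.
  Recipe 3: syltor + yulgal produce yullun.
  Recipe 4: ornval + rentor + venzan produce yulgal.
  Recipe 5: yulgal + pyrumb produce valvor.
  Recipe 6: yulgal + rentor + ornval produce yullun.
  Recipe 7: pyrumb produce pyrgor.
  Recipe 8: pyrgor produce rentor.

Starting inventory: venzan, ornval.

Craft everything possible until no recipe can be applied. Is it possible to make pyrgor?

No

pyrgor would need pyrumb (Recipe 7), but pyrumb is never obtained.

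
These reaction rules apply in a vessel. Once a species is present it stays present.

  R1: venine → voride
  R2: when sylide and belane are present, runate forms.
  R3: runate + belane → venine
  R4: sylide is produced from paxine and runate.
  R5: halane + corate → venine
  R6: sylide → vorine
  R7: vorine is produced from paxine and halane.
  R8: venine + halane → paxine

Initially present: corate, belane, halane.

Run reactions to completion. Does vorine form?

halane and corate present → venine forms (R5).
venine and halane present → paxine forms (R8).
paxine and halane present → vorine forms (R7).

Yes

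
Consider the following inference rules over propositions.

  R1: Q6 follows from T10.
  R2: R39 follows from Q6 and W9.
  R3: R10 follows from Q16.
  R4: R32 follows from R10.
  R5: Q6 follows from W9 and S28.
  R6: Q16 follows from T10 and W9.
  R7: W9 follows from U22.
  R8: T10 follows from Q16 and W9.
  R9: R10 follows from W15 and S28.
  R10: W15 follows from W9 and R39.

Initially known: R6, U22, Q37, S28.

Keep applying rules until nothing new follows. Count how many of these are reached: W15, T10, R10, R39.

3

U22 holds, so W9 follows (R7).
From W9 and S28, R5 gives Q6.
Q6 and W9 hold, so R39 follows (R2).
W9 and R39 hold, so W15 follows (R10).
From W15 and S28, R9 gives R10.
W15: reached.
T10 would need Q16 and W9 (R8), but Q16 is never established.
R10: reached.
R39: reached.
Reached: W15, R10, and R39 — 3 of the 4.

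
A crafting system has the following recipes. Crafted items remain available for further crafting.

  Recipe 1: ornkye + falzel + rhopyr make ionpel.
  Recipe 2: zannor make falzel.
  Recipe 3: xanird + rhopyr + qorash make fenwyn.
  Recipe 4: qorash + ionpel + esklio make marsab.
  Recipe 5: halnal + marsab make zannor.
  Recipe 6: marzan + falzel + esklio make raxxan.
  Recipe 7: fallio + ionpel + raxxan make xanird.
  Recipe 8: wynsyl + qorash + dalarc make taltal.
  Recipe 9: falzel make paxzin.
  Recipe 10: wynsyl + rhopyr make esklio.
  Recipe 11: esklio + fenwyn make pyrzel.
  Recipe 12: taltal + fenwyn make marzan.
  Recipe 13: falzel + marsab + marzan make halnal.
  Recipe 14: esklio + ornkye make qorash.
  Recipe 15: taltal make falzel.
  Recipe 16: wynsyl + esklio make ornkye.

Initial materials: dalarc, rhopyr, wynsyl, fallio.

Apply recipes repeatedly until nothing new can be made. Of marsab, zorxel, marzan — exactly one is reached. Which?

marsab

Using Recipe 10, wynsyl and rhopyr make esklio.
wynsyl + esklio → ornkye (Recipe 16).
esklio + ornkye → qorash (Recipe 14).
wynsyl + qorash + dalarc → taltal (Recipe 8).
taltal → falzel (Recipe 15).
Using Recipe 1, ornkye, falzel, and rhopyr make ionpel.
Using Recipe 4, qorash, ionpel, and esklio make marsab.
marzan would need taltal and fenwyn (Recipe 12), but fenwyn is never obtained. No rule produces zorxel, and it is not given.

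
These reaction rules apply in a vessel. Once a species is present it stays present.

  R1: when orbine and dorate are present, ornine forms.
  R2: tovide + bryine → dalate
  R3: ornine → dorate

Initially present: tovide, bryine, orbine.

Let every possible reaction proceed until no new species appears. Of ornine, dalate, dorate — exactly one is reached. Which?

tovide and bryine present → dalate forms (R2).
ornine would need orbine and dorate (R1), but dorate never forms. dorate would need ornine (R3), but ornine never forms.

dalate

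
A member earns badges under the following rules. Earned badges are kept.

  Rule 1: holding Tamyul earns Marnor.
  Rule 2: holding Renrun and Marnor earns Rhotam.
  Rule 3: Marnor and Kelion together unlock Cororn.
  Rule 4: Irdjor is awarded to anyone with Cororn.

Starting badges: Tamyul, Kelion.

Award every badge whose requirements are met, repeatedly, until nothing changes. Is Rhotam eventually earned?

Rhotam would need Renrun and Marnor (Rule 2), but Renrun is never earned.

No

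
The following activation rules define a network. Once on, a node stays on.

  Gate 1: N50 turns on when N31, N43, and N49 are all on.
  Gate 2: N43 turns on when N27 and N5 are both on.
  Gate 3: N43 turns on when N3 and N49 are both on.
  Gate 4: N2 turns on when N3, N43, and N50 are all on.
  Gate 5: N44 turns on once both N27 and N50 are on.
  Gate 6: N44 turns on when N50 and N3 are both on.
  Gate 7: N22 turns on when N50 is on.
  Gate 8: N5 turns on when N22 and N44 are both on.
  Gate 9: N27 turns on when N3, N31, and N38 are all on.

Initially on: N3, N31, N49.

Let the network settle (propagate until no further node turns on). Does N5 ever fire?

Gate 3: N3 and N49 on → N43 on.
Gate 1: N31, N43, and N49 on → N50 on.
Gate 7: N50 on → N22 on.
Gate 6: N50 and N3 on → N44 on.
Gate 8: N22 and N44 on → N5 on.

Yes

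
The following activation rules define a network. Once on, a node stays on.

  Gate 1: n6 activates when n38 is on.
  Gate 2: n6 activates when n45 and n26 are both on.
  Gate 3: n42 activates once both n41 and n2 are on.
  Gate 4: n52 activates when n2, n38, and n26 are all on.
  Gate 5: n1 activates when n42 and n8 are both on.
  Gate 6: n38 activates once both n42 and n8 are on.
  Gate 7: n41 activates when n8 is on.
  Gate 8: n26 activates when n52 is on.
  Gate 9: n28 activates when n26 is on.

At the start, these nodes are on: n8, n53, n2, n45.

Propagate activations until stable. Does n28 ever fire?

n28 would need n26 (Gate 9), but n26 never turns on.

No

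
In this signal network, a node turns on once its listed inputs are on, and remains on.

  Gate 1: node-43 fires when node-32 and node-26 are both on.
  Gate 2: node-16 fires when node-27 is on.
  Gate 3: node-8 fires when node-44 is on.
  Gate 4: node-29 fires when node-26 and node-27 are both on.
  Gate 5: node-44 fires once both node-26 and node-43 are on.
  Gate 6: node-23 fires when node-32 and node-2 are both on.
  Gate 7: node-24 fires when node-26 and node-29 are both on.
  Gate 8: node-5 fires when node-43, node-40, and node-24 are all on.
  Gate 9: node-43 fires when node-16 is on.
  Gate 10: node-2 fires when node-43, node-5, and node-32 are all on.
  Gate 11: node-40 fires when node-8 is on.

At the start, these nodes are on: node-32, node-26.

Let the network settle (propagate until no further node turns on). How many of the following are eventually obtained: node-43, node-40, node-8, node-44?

node-32 and node-26 are on, so node-43 fires (Gate 1).
node-26 and node-43 are on, so node-44 fires (Gate 5).
Gate 3: node-44 on → node-8 on.
Gate 11: node-8 on → node-40 on.
node-43: reached.
node-40: reached.
node-8: reached.
node-44: reached.
All 4 are reached.

4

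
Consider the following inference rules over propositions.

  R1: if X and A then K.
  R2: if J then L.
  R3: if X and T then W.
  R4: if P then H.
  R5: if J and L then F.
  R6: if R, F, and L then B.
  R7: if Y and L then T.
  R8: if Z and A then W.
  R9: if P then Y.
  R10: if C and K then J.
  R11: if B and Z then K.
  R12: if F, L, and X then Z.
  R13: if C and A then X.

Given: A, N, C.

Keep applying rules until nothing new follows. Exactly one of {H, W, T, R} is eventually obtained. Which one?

From C and A, R13 gives X.
From X and A, R1 gives K.
From C and K, R10 gives J.
J holds, so L follows (R2).
From J and L, R5 gives F.
F, L, and X hold, so Z follows (R12).
Z and A hold, so W follows (R8).
H would need P (R4), but P is never established. T would need Y and L (R7), but Y is never established. No rule produces R, and it is not given.

W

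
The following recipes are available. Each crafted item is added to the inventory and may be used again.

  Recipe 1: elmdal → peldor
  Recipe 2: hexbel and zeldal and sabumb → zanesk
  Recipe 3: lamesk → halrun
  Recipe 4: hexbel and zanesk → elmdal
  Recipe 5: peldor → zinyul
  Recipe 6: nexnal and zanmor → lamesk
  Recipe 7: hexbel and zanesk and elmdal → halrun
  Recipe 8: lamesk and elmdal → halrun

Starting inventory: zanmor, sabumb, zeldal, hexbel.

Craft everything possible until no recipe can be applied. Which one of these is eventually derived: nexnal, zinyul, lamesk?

Using Recipe 2, hexbel, zeldal, and sabumb make zanesk.
hexbel and zanesk → elmdal (Recipe 4).
Using Recipe 1, elmdal makes peldor.
Using Recipe 5, peldor makes zinyul.
lamesk would need nexnal and zanmor (Recipe 6), but nexnal is never obtained. No rule produces nexnal, and it is not given.

zinyul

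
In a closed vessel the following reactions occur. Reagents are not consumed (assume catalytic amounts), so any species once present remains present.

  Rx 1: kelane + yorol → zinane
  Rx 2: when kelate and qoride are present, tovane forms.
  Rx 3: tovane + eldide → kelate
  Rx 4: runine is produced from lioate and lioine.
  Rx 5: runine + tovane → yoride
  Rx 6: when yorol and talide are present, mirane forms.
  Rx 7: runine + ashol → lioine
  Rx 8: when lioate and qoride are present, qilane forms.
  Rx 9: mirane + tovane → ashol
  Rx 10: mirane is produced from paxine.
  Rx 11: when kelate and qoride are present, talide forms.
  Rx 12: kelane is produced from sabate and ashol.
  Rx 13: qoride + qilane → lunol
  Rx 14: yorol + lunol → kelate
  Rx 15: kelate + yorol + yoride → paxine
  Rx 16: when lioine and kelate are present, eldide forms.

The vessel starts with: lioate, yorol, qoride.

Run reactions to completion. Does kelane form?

No

kelane would need sabate and ashol (Rx 12), but sabate never forms.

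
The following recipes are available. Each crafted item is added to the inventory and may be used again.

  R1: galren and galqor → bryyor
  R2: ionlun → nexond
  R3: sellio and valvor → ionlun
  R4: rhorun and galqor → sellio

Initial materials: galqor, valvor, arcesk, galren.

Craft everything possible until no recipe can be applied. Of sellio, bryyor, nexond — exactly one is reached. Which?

galren and galqor → bryyor (R1).
sellio would need rhorun and galqor (R4), but rhorun is never obtained. nexond would need ionlun (R2), but ionlun is never obtained.

bryyor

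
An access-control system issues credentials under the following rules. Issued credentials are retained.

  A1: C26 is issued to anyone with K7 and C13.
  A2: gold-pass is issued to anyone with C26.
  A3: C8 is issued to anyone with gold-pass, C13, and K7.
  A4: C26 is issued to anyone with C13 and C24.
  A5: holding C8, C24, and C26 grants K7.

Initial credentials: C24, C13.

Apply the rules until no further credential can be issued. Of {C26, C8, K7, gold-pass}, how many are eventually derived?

2

Holding C13 and C24 grants C26 (A4).
Holding C26 grants gold-pass (A2).
C26: reached.
C8 would need gold-pass, C13, and K7 (A3), but K7 is never granted.
K7 would need C8, C24, and C26 (A5), but C8 is never granted.
gold-pass: reached.
Reached: C26 and gold-pass — 2 of the 4.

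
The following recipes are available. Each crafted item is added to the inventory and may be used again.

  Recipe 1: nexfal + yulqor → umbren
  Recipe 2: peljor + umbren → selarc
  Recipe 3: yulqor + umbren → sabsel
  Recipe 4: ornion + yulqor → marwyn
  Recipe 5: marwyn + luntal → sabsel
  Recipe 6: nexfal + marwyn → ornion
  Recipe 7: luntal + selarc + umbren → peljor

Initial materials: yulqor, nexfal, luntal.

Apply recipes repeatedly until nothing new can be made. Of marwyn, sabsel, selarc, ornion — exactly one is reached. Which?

nexfal + yulqor → umbren (Recipe 1).
yulqor + umbren → sabsel (Recipe 3).
ornion would need nexfal and marwyn (Recipe 6), but marwyn is never obtained. selarc would need peljor and umbren (Recipe 2), but peljor is never obtained. marwyn would need ornion and yulqor (Recipe 4), but ornion is never obtained.

sabsel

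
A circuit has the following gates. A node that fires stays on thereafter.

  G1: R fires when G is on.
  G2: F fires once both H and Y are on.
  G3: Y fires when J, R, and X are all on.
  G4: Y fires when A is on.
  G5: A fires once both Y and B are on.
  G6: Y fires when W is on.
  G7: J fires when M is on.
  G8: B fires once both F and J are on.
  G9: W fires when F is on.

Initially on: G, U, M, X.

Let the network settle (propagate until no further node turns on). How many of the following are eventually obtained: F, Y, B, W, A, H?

1

G1: G on → R on.
M is on, so J fires (G7).
J, R, and X are on, so Y fires (G3).
F would need H and Y (G2), but H never turns on.
Y: reached.
B would need F and J (G8), but F never turns on.
W would need F (G9), but F never turns on.
A would need Y and B (G5), but B never turns on.
No rule produces H, and it is not given.
Reached: Y — 1 of the 6.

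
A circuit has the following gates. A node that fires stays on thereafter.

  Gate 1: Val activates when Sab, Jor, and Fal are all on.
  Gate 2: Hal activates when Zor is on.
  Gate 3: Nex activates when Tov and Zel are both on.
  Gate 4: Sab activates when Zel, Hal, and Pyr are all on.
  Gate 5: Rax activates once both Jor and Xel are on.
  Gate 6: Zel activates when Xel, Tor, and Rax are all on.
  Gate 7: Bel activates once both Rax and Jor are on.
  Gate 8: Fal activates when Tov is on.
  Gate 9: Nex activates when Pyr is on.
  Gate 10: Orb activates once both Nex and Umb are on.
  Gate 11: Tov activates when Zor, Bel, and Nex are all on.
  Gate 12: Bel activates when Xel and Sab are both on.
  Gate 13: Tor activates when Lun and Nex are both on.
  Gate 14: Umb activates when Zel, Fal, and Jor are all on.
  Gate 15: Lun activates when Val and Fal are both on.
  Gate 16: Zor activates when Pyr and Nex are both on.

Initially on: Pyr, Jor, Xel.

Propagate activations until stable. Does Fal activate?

Yes

Gate 5: Jor and Xel on → Rax on.
Pyr is on, so Nex activates (Gate 9).
Pyr and Nex are on, so Zor activates (Gate 16).
Gate 7: Rax and Jor on → Bel on.
Zor, Bel, and Nex are on, so Tov activates (Gate 11).
Gate 8: Tov on → Fal on.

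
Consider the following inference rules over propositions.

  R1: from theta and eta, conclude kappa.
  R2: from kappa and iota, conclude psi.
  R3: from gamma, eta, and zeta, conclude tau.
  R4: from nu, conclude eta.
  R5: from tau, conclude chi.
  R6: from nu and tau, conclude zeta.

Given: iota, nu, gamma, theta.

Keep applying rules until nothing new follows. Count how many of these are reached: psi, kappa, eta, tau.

From nu, R4 gives eta.
From theta and eta, R1 gives kappa.
From kappa and iota, R2 gives psi.
psi: reached.
kappa: reached.
eta: reached.
tau would need gamma, eta, and zeta (R3), but zeta is never established.
Reached: psi, kappa, and eta — 3 of the 4.

3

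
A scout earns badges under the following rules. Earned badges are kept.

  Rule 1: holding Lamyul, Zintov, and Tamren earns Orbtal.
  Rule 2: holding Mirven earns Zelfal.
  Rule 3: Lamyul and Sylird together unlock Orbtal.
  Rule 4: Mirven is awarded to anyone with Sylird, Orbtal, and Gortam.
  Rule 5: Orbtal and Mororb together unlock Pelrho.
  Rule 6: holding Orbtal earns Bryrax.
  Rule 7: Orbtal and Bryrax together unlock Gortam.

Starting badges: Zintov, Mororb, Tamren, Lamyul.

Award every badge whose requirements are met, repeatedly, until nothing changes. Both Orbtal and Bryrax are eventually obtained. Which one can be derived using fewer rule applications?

Orbtal

Orbtal: With Lamyul, Zintov, and Tamren, Orbtal is earned (Rule 1). [1 rule application]
Bryrax: With Lamyul, Zintov, and Tamren, Orbtal is earned (Rule 1). With Orbtal, Bryrax is earned (Rule 6). [2 rule applications]
Orbtal needs fewer.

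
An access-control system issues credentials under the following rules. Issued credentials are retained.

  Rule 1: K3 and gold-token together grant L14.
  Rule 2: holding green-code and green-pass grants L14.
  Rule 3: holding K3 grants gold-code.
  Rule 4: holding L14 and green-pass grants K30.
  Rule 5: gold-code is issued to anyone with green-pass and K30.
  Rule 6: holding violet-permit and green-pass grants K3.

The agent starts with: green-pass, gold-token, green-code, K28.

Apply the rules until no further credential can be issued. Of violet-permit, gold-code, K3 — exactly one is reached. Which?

Holding green-code and green-pass grants L14 (Rule 2).
Holding L14 and green-pass grants K30 (Rule 4).
Holding green-pass and K30 grants gold-code (Rule 5).
No rule produces violet-permit, and it is not given. K3 would need violet-permit and green-pass (Rule 6), but violet-permit is never granted.

gold-code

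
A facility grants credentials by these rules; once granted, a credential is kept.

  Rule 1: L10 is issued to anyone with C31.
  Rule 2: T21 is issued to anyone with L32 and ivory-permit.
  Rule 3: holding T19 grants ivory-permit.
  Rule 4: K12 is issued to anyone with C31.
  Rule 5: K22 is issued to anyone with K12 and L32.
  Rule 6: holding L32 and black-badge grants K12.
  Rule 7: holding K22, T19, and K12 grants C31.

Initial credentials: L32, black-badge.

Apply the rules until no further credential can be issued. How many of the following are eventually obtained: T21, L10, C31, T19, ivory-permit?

0

T21 would need L32 and ivory-permit (Rule 2), but ivory-permit is never granted.
L10 would need C31 (Rule 1), but C31 is never granted.
C31 would need K22, T19, and K12 (Rule 7), but T19 is never granted.
No rule produces T19, and it is not given.
ivory-permit would need T19 (Rule 3), but T19 is never granted.
None of the 5 are reached.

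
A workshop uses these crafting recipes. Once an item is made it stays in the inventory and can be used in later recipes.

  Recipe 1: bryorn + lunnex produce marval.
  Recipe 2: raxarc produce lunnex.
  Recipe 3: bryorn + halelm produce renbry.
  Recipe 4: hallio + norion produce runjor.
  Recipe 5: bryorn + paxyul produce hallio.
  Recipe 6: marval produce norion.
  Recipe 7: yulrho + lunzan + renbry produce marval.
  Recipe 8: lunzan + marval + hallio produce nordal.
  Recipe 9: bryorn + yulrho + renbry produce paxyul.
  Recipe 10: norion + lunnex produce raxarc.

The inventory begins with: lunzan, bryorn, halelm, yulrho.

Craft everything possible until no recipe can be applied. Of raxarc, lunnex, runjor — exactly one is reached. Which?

runjor

Using Recipe 3, bryorn and halelm make renbry.
Using Recipe 9, bryorn, yulrho, and renbry make paxyul.
yulrho + lunzan + renbry → marval (Recipe 7).
bryorn + paxyul → hallio (Recipe 5).
Using Recipe 6, marval makes norion.
Using Recipe 4, hallio and norion make runjor.
lunnex would need raxarc (Recipe 2), but raxarc is never obtained. raxarc would need norion and lunnex (Recipe 10), but lunnex is never obtained.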